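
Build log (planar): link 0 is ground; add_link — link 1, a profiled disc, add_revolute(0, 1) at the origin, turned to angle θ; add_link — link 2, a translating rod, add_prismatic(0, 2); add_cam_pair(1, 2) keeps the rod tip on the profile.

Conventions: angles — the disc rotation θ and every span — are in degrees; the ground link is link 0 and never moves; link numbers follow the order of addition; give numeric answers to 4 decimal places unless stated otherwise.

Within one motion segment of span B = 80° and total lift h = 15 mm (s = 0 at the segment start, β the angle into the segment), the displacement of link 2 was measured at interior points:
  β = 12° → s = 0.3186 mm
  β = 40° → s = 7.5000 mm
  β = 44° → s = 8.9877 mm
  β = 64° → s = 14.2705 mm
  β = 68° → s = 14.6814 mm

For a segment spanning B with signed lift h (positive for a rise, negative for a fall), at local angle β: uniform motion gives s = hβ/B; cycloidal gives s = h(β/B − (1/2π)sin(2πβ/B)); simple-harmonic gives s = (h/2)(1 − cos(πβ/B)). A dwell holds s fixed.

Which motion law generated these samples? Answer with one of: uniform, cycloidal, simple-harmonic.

candidates at β/B = r: uniform s = h·r (linear in β); cycloidal s = h·(r − sin(2πr)/(2π)); simple-harmonic s = (h/2)(1 − cos(πr))
β=12°: printed 0.3186 | uniform 2.2500, cycloidal 0.3186, simple-harmonic 0.8175
β=40°: printed 7.5000 | uniform 7.5000, cycloidal 7.5000, simple-harmonic 7.5000
β=44°: printed 8.9877 | uniform 8.2500, cycloidal 8.9877, simple-harmonic 8.6733
β=64°: printed 14.2705 | uniform 12.0000, cycloidal 14.2705, simple-harmonic 13.5676
β=68°: printed 14.6814 | uniform 12.7500, cycloidal 14.6814, simple-harmonic 14.1825
only one law matches every sample → cycloidal

cycloidal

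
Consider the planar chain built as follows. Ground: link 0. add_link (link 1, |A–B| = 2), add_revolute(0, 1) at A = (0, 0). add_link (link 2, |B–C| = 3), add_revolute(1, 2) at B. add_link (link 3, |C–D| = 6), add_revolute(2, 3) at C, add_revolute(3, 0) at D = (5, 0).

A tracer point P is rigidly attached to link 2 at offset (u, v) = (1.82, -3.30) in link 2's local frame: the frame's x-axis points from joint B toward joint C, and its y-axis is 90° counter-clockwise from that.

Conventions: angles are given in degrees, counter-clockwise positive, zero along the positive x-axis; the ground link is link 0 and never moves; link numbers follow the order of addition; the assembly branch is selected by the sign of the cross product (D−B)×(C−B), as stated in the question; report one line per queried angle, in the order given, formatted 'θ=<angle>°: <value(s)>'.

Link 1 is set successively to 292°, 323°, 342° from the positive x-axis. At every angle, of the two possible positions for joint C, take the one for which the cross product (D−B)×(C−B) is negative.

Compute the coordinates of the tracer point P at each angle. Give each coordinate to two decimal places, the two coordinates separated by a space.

A=(0,0), D=(5.00,0)
θ=292°: B = A + 2.00·(cos292°, sin292°) = (0.7492, -1.8544)
θ=292°: |BD| = 4.6377
θ=292°: circle(B,3.00) ∩ circle(D,6.00): a=-0.5921, h=2.9410
θ=292°:   candidates: C₊=(-0.9695,0.6045) cross=13.639; C₋=(1.3824,-4.7868) cross=-13.639
θ=292°:   branch - wants cross < 0 → take C=(1.3824,-4.7868) (cross=-13.639)
θ=292°: ex = (C−B)/|BC| = (0.2111,-0.9775); ey = (0.9775,0.2111)
θ=292°: P = B + 1.82·ex + -3.30·ey = (-2.0923,-4.3299)
θ=323°: B = A + 2.00·(cos323°, sin323°) = (1.5973, -1.2036)
θ=323°: |BD| = 3.6093
θ=323°: circle(B,3.00) ∩ circle(D,6.00): a=-1.9356, h=2.2920
θ=323°:   candidates: C₊=(-0.9919,0.3117) cross=8.273; C₋=(0.5368,-4.0099) cross=-8.273
θ=323°:   branch - wants cross < 0 → take C=(0.5368,-4.0099) (cross=-8.273)
θ=323°: ex = (C−B)/|BC| = (-0.3535,-0.9354); ey = (0.9354,-0.3535)
θ=323°: P = B + 1.82·ex + -3.30·ey = (-2.1330,-1.7396)
θ=342°: B = A + 2.00·(cos342°, sin342°) = (1.9021, -0.6180)
θ=342°: |BD| = 3.1589
θ=342°: circle(B,3.00) ∩ circle(D,6.00): a=-2.6941, h=1.3197
θ=342°:   candidates: C₊=(-0.9981,0.1491) cross=4.169; C₋=(-0.4817,-2.4394) cross=-4.169
θ=342°:   branch - wants cross < 0 → take C=(-0.4817,-2.4394) (cross=-4.169)
θ=342°: ex = (C−B)/|BC| = (-0.7946,-0.6071); ey = (0.6071,-0.7946)
θ=342°: P = B + 1.82·ex + -3.30·ey = (-1.5475,0.8993)

θ=292°: -2.09 -4.33
θ=323°: -2.13 -1.74
θ=342°: -1.55 0.90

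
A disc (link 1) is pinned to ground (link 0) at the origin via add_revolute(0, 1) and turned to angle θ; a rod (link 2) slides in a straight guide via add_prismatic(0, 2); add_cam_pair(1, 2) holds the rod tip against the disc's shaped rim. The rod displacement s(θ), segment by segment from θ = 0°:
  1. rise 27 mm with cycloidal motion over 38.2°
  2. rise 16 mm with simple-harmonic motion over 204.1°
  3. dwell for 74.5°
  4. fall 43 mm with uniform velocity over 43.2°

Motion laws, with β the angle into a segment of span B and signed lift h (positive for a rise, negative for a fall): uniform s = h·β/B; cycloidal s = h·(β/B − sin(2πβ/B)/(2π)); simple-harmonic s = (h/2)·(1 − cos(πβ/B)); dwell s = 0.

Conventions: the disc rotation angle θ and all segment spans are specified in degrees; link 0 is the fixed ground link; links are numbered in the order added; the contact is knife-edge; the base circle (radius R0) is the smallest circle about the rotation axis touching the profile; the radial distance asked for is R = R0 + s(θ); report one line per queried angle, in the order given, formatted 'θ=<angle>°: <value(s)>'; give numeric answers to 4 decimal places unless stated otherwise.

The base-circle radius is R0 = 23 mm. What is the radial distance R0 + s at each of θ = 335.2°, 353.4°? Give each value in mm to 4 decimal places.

segment 1 (0° to 38.2°, cycloidal, h = 27) is passed completely: s = 0.0000 + (27) = 27.0000
segment 2 (38.2° to 242.3°, simple-harmonic, h = 16) is passed completely: s = 27.0000 + (16) = 43.0000
segment 3 (242.3° to 316.8°, dwell): s unchanged at 43.0000
θ = 335.2° falls in segment 4 (316.8° to 360°, uniform, h = -43): β = 335.2 − 316.8 = 18.4°, B = 43.2°; Δs = -43·18.4/43.2 = -18.3148; s = 43.0000 − 18.3148 = 24.6852
θ = 353.4° falls in segment 4 (316.8° to 360°, uniform, h = -43): β = 353.4 − 316.8 = 36.6°, B = 43.2°; Δs = -43·36.6/43.2 = -36.4306; s = 43.0000 − 36.4306 = 6.5694
θ=335.2°: R = R0 + s = 23 + 24.6852 = 47.6852
θ=353.4°: R = R0 + s = 23 + 6.5694 = 29.5694

θ=335.2°: 47.6852
θ=353.4°: 29.5694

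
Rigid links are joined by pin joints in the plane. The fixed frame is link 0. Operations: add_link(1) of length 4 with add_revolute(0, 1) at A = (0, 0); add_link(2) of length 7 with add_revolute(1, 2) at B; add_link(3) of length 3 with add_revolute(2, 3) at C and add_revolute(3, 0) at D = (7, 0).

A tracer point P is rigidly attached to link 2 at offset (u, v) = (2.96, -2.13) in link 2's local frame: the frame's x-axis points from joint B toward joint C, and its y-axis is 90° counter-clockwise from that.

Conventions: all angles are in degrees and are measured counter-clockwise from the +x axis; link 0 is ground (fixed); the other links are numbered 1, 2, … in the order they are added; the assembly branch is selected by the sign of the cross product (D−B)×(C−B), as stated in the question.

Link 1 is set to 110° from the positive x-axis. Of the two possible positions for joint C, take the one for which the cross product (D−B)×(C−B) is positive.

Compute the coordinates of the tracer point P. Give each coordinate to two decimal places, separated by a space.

A=(0,0), D=(7.00,0)
B = A + 4.00·(cos110°, sin110°) = (-1.3681, 3.7588)
|BD| = 9.1735
circle(B,7.00) ∩ circle(D,3.00): a=6.7669, h=1.7912
  candidates: C₊=(5.5387,2.6200) cross=16.432; C₋=(4.0708,-0.6479) cross=-16.432
  branch + wants cross > 0 → take C=(5.5387,2.6200) (cross=16.432)
ex = (C−B)/|BC| = (0.9867,-0.1627); ey = (0.1627,0.9867)
P = B + 2.96·ex + -2.13·ey = (1.2060,1.1756)

1.21 1.18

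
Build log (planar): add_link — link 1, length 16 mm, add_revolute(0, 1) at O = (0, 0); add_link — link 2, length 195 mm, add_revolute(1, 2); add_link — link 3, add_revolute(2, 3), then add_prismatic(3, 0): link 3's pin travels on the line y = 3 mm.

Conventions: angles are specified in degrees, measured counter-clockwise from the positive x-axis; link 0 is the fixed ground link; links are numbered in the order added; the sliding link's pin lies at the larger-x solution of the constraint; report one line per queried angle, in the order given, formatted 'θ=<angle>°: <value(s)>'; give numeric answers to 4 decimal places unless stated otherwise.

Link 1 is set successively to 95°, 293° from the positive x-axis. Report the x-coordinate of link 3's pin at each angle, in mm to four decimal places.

geometry: r = 16 mm, L = 195 mm, e = 3 mm
θ=95°: crank pin P = (r cos θ, r sin θ) = (-1.394492, 15.939115)
θ=95°: h = r sin θ − e = 15.939115 − 3 = 12.939115
θ=95°: x = r cos θ + √(L² − h²) = -1.394492 + 194.570243 = 193.175751
θ=293°: crank pin P = (r cos θ, r sin θ) = (6.251698, -14.728078)
θ=293°: h = r sin θ − e = -14.728078 − 3 = -17.728078
θ=293°: x = r cos θ + √(L² − h²) = 6.251698 + 194.192470 = 200.444168

θ=95°: 193.1758
θ=293°: 200.4442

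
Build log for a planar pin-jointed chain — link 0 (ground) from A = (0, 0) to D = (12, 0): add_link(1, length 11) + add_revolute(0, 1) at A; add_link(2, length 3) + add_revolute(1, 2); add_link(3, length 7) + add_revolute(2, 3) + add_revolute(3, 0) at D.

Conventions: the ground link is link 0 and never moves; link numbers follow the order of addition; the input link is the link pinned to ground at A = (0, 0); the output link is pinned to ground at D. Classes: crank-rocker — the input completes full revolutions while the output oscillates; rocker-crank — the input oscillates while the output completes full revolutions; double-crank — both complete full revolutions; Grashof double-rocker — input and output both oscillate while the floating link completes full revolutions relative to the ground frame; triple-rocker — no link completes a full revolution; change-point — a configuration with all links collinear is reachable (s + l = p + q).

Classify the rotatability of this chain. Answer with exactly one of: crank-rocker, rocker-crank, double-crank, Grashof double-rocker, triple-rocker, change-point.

lengths: ground=12, input=11, coupler=3, output=7
sorted: s=3 (shortest), l=12 (longest), p+q=18
s + l = 15 vs p + q = 18
s + l < p + q (Grashof) with shortest = coupler link → Grashof double-rocker

Grashof double-rocker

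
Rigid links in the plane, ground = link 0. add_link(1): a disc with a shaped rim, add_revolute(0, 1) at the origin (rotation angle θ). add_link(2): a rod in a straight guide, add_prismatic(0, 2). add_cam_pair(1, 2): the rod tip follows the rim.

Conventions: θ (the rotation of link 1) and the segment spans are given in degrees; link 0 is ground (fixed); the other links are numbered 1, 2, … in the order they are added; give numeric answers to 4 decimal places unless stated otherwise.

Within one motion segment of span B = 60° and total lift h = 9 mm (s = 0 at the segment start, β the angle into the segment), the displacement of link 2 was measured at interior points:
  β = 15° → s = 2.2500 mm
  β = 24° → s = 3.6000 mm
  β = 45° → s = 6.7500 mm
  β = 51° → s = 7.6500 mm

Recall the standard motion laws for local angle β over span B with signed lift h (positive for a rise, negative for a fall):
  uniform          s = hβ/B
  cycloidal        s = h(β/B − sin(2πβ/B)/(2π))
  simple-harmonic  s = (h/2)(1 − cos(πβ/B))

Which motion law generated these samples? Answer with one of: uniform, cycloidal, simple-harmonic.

candidates at β/B = r: uniform s = h·r (linear in β); cycloidal s = h·(r − sin(2πr)/(2π)); simple-harmonic s = (h/2)(1 − cos(πr))
β=15°: printed 2.2500 | uniform 2.2500, cycloidal 0.8176, simple-harmonic 1.3180
β=24°: printed 3.6000 | uniform 3.6000, cycloidal 2.7581, simple-harmonic 3.1094
β=45°: printed 6.7500 | uniform 6.7500, cycloidal 8.1824, simple-harmonic 7.6820
β=51°: printed 7.6500 | uniform 7.6500, cycloidal 8.8088, simple-harmonic 8.5095
only one law matches every sample → uniform

uniform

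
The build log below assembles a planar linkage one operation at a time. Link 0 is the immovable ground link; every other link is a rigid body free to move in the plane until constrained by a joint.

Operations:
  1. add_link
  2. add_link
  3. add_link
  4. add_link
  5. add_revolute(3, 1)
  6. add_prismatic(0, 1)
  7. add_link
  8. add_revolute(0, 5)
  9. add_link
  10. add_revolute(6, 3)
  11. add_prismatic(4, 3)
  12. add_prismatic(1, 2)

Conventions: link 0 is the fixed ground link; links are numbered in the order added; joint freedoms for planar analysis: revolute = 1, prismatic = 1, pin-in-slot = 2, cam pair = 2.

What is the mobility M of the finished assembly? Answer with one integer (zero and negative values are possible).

link 0 = ground. State L|J1|J2 = 1|0|0
+link1  2|0|0
+link2  3|0|0
+link3  4|0|0
+link4  5|0|0
R(3,1) f=1→J1  5|1|0
P(0,1) f=1→J1  5|2|0
+link5  6|2|0
R(0,5) f=1→J1  6|3|0
+link6  7|3|0
R(6,3) f=1→J1  7|4|0
P(4,3) f=1→J1  7|5|0
P(1,2) f=1→J1  7|6|0
M = 3(7−1)−2·6−0 = 18−12−0 = 6

M = 6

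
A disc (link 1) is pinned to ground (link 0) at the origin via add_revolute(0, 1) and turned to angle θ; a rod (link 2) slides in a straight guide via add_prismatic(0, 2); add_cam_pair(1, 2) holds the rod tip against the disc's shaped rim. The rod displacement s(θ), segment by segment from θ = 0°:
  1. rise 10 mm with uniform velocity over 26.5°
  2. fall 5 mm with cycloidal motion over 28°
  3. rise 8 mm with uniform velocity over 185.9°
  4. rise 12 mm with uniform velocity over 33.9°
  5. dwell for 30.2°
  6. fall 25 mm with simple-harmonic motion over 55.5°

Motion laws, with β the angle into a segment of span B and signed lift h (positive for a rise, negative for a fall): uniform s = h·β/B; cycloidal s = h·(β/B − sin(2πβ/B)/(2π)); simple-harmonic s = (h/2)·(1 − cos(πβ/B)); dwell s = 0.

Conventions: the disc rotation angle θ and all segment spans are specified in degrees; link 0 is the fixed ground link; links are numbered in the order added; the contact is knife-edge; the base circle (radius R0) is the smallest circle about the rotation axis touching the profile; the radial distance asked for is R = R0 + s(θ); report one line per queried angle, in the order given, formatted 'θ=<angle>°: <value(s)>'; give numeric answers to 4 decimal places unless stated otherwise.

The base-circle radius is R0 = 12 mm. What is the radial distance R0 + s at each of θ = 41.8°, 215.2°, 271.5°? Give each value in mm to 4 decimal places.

segment 1 (0° to 26.5°, uniform, h = 10) is passed completely: s = 0.0000 + (10) = 10.0000
θ = 41.8° falls in segment 2 (26.5° to 54.5°, cycloidal, h = -5): β = 41.8 − 26.5 = 15.3°, B = 28°; Δs = -5·(0.5464 − sin(2π·0.5464)/(2π)) = -2.9610; s = 10.0000 − 2.9610 = 7.0390
segment 2 (26.5° to 54.5°, cycloidal, h = -5) is passed completely: s = 10.0000 + (-5) = 5.0000
θ = 215.2° falls in segment 3 (54.5° to 240.4°, uniform, h = 8): β = 215.2 − 54.5 = 160.7°, B = 185.9°; Δs = 8·160.7/185.9 = 6.9155; s = 5.0000 + 6.9155 = 11.9155
segment 3 (54.5° to 240.4°, uniform, h = 8) is passed completely: s = 5.0000 + (8) = 13.0000
θ = 271.5° falls in segment 4 (240.4° to 274.3°, uniform, h = 12): β = 271.5 − 240.4 = 31.1°, B = 33.9°; Δs = 12·31.1/33.9 = 11.0088; s = 13.0000 + 11.0088 = 24.0088
θ=41.8°: R = R0 + s = 12 + 7.0390 = 19.0390
θ=215.2°: R = R0 + s = 12 + 11.9155 = 23.9155
θ=271.5°: R = R0 + s = 12 + 24.0088 = 36.0088

θ=41.8°: 19.0390
θ=215.2°: 23.9155
θ=271.5°: 36.0088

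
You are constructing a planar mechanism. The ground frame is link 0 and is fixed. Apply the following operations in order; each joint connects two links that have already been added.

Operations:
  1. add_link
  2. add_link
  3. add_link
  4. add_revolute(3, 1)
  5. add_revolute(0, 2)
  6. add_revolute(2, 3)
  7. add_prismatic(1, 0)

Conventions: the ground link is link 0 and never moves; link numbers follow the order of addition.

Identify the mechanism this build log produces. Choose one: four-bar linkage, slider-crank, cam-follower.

links: 4 (incl. ground); joints: 3 revolute, 1 prismatic, 0 higher (cam) pair, forming one closed loop
4 links, 3 revolutes + 1 prismatic in one loop → slider-crank

slider-crank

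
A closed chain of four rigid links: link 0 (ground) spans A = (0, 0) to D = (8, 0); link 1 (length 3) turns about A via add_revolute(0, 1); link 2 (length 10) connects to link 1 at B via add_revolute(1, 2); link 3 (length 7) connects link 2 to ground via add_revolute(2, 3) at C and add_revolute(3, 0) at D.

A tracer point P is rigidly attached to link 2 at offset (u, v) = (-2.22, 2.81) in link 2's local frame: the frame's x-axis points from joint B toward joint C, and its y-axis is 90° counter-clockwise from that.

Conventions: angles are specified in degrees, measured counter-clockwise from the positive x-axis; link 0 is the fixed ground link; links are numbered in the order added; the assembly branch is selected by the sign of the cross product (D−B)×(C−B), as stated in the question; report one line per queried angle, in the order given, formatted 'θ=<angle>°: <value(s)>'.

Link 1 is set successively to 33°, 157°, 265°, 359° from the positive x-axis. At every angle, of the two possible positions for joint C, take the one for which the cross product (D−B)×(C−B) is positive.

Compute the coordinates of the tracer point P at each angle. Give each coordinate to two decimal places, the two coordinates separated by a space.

A=(0,0), D=(8.00,0)
θ=33°: B = A + 3.00·(cos33°, sin33°) = (2.5160, 1.6339)
θ=33°: |BD| = 5.7222
θ=33°: circle(B,10.00) ∩ circle(D,7.00): a=7.3174, h=6.8158
θ=33°:   candidates: C₊=(11.4750,6.0766) cross=39.002; C₋=(7.5826,-6.9875) cross=-39.002
θ=33°:   branch + wants cross > 0 → take C=(11.4750,6.0766) (cross=39.002)
θ=33°: ex = (C−B)/|BC| = (0.8959,0.4443); ey = (-0.4443,0.8959)
θ=33°: P = B + -2.22·ex + 2.81·ey = (-0.7213,3.1651)
θ=157°: B = A + 3.00·(cos157°, sin157°) = (-2.7615, 1.1722)
θ=157°: |BD| = 10.8252
θ=157°: circle(B,10.00) ∩ circle(D,7.00): a=7.7682, h=6.2972
θ=157°:   candidates: C₊=(5.6429,6.5912) cross=68.168; C₋=(4.2791,-5.9292) cross=-68.168
θ=157°:   branch + wants cross > 0 → take C=(5.6429,6.5912) (cross=68.168)
θ=157°: ex = (C−B)/|BC| = (0.8404,0.5419); ey = (-0.5419,0.8404)
θ=157°: P = B + -2.22·ex + 2.81·ey = (-6.1500,2.3308)
θ=265°: B = A + 3.00·(cos265°, sin265°) = (-0.2615, -2.9886)
θ=265°: |BD| = 8.7854
θ=265°: circle(B,10.00) ∩ circle(D,7.00): a=7.2952, h=6.8395
θ=265°:   candidates: C₊=(4.2721,5.9247) cross=60.088; C₋=(8.9254,-6.9386) cross=-60.088
θ=265°:   branch + wants cross > 0 → take C=(4.2721,5.9247) (cross=60.088)
θ=265°: ex = (C−B)/|BC| = (0.4534,0.8913); ey = (-0.8913,0.4534)
θ=265°: P = B + -2.22·ex + 2.81·ey = (-3.7726,-3.6934)
θ=359°: B = A + 3.00·(cos359°, sin359°) = (2.9995, -0.0524)
θ=359°: |BD| = 5.0007
θ=359°: circle(B,10.00) ∩ circle(D,7.00): a=7.5996, h=6.4997
θ=359°:   candidates: C₊=(10.5307,6.5265) cross=32.503; C₋=(10.6668,-6.4721) cross=-32.503
θ=359°:   branch + wants cross > 0 → take C=(10.5307,6.5265) (cross=32.503)
θ=359°: ex = (C−B)/|BC| = (0.7531,0.6579); ey = (-0.6579,0.7531)
θ=359°: P = B + -2.22·ex + 2.81·ey = (-0.5210,0.6034)

θ=33°: -0.72 3.17
θ=157°: -6.15 2.33
θ=265°: -3.77 -3.69
θ=359°: -0.52 0.60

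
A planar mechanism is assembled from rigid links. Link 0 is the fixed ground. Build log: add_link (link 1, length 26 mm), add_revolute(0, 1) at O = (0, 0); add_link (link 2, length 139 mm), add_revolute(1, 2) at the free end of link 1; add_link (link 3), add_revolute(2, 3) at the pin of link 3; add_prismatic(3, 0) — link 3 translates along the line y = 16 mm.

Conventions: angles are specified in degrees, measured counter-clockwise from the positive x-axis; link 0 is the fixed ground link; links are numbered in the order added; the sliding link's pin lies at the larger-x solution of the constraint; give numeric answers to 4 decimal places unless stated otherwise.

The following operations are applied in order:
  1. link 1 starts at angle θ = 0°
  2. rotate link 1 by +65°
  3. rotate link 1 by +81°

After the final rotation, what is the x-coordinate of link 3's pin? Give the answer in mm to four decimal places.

geometry: r = 26 mm, L = 139 mm, e = 16 mm; θ starts at 0°
rotate link 1 by +65°: θ ← 0° +65° = 65°
rotate link 1 by +81°: θ ← 65° +81° = 146°
crank pin P = (r cos θ, r sin θ) = (-21.554977, 14.539015)
h = r sin θ − e = 14.539015 − 16 = -1.460985
x = r cos θ + √(L² − h²) = -21.554977 + 138.992322 = 117.437345

117.4373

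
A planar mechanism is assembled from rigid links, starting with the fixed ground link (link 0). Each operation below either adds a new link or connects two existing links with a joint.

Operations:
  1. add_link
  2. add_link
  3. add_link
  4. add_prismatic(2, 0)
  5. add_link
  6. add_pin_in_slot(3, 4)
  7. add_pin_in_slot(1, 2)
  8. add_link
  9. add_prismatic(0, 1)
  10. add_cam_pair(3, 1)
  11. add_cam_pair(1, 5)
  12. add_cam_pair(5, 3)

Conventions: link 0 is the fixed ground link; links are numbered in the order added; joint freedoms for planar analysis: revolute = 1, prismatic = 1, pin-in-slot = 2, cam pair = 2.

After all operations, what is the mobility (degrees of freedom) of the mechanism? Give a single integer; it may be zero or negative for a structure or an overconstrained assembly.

L=1 J1=0 J2=0
add link → L=2 J1=0 J2=0
add link → L=3 J1=0 J2=0
add link → L=4 J1=0 J2=0
P@2,0 dof=1 J1 → L=4 J1=1 J2=0
add link → L=5 J1=1 J2=0
PS@3,4 dof=2 J2 → L=5 J1=1 J2=1
PS@1,2 dof=2 J2 → L=5 J1=1 J2=2
add link → L=6 J1=1 J2=2
P@0,1 dof=1 J1 → L=6 J1=2 J2=2
C@3,1 dof=2 J2 → L=6 J1=2 J2=3
C@1,5 dof=2 J2 → L=6 J1=2 J2=4
C@5,3 dof=2 J2 → L=6 J1=2 J2=5
M=3(L−1)−2J1−J2=3·5−2·2−5=6

M = 6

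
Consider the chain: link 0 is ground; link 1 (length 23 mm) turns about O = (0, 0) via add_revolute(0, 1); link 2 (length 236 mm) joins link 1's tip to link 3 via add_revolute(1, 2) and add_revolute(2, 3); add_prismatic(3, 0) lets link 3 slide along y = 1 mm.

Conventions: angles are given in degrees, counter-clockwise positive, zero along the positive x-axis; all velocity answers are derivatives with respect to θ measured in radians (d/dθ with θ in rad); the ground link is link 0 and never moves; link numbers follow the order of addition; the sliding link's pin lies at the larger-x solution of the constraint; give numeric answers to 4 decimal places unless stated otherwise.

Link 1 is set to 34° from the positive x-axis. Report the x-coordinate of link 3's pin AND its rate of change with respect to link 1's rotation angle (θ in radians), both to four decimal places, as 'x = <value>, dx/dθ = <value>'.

geometry: r = 23 mm, L = 236 mm, e = 1 mm
crank pin P = (r cos θ, r sin θ) = (19.067864, 12.861437)
h = r sin θ − e = 12.861437 − 1 = 11.861437
x = r cos θ + √(L² − h²) = 19.067864 + 235.701732 = 254.769596
dx/dθ = −r sin θ − h·r cos θ/√(L² − h²) (θ in radians; h = 11.861437) = -13.821007

x = 254.7696, dx/dθ = -13.8210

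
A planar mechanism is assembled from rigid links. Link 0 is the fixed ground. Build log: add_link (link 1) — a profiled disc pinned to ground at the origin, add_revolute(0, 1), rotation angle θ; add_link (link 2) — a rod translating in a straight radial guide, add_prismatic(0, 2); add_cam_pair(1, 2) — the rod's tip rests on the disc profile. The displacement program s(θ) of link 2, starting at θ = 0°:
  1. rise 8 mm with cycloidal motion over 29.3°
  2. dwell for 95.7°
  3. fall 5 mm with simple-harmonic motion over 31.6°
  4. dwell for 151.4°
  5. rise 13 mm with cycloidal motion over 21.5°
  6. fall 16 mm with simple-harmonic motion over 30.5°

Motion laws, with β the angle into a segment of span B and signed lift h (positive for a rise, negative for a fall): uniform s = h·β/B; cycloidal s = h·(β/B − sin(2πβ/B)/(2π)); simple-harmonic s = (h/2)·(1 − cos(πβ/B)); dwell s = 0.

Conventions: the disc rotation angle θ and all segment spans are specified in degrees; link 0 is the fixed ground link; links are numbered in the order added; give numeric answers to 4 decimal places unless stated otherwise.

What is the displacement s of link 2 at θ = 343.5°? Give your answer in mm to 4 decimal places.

seg 1 [0°–29.3°] cycloidal, h=8: full span → s += 8 → s = 8.0000
seg 2 [29.3°–125°] dwell: s stays 8.0000
seg 3 [125°–156.6°] simple-harmonic, h=-5: full span → s += -5 → s = 3.0000
seg 4 [156.6°–308°] dwell: s stays 3.0000
seg 5 [308°–329.5°] cycloidal, h=13: full span → s += 13 → s = 16.0000
seg 6 [329.5°–360°] simple-harmonic, h=-16: θ=343.5° here. β=14, B=30.5. -16/2·(1 − cos(π·0.4590)) = -6.9728 → s = 9.0272

9.0272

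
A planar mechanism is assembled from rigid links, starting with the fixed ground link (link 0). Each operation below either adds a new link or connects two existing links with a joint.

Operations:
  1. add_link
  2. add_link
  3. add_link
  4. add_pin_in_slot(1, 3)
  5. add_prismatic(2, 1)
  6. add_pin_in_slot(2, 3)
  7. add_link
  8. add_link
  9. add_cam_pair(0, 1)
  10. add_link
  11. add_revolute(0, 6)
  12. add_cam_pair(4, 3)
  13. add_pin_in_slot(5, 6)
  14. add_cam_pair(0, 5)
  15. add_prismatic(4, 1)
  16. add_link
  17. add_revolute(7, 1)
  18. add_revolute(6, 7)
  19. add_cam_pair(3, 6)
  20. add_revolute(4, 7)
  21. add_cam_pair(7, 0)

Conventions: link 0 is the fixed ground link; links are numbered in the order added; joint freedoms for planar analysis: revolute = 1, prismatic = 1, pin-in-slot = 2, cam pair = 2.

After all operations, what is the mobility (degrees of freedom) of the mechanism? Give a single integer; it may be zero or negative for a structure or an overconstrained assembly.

ground; <1,0,0>
#1 <2,0,0>
#2 <3,0,0>
#3 <4,0,0>
PS:1↔3 J2 <4,0,1>
P:2↔1 J1 <4,1,1>
PS:2↔3 J2 <4,1,2>
#4 <5,1,2>
#5 <6,1,2>
C:0↔1 J2 <6,1,3>
#6 <7,1,3>
R:0↔6 J1 <7,2,3>
C:4↔3 J2 <7,2,4>
PS:5↔6 J2 <7,2,5>
C:0↔5 J2 <7,2,6>
P:4↔1 J1 <7,3,6>
#7 <8,3,6>
R:7↔1 J1 <8,4,6>
R:6↔7 J1 <8,5,6>
C:3↔6 J2 <8,5,7>
R:4↔7 J1 <8,6,7>
C:7↔0 J2 <8,6,8>
3×7 − 2×6 − 1×8 = 1

M = 1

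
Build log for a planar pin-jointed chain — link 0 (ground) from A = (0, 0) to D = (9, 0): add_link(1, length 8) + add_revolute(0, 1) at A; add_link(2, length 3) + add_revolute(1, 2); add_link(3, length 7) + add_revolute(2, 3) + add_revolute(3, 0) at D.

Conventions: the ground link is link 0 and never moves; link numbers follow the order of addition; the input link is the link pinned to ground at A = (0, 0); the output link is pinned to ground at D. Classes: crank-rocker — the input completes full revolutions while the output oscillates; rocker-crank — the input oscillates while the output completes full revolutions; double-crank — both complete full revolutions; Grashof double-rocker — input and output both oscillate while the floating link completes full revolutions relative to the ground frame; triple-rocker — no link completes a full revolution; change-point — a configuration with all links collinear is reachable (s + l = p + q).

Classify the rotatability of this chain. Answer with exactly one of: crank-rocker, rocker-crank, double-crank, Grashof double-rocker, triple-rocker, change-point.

lengths: ground=9, input=8, coupler=3, output=7
sorted: s=3 (shortest), l=9 (longest), p+q=15
s + l = 12 vs p + q = 15
s + l < p + q (Grashof) with shortest = coupler link → Grashof double-rocker

Grashof double-rocker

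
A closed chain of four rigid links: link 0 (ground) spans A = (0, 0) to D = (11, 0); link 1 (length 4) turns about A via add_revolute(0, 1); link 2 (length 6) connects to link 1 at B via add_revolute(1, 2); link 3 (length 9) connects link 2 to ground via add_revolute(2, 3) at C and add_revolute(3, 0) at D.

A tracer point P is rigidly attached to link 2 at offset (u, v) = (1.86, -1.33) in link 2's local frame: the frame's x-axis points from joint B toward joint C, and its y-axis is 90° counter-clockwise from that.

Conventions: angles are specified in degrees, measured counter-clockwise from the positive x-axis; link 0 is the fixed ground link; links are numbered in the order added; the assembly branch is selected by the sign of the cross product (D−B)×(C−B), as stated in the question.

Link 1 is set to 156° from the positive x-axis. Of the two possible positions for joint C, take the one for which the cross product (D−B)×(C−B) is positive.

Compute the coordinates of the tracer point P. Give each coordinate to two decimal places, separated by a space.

A=(0,0), D=(11.00,0)
B = A + 4.00·(cos156°, sin156°) = (-3.6542, 1.6269)
|BD| = 14.7442
circle(B,6.00) ∩ circle(D,9.00): a=5.8461, h=1.3503
  candidates: C₊=(2.3052,2.3239) cross=19.909; C₋=(2.0072,-0.3602) cross=-19.909
  branch + wants cross > 0 → take C=(2.3052,2.3239) (cross=19.909)
ex = (C−B)/|BC| = (0.9932,0.1162); ey = (-0.1162,0.9932)
P = B + 1.86·ex + -1.33·ey = (-1.6523,0.5220)

-1.65 0.52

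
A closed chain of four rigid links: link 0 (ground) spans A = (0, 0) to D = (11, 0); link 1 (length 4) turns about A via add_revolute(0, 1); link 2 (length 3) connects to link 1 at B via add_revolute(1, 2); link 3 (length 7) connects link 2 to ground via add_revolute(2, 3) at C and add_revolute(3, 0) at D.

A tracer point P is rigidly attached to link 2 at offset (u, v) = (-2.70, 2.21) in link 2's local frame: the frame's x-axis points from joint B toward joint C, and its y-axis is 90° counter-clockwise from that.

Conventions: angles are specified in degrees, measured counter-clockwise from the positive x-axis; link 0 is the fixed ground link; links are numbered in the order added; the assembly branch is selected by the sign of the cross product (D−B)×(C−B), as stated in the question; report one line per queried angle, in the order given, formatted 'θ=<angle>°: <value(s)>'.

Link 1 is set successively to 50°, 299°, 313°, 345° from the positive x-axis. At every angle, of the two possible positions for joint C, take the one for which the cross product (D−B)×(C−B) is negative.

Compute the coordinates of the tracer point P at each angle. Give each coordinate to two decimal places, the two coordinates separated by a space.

A=(0,0), D=(11.00,0)
θ=50°: B = A + 4.00·(cos50°, sin50°) = (2.5712, 3.0642)
θ=50°: |BD| = 8.9685
θ=50°: circle(B,3.00) ∩ circle(D,7.00): a=2.2543, h=1.9795
θ=50°:   candidates: C₊=(5.3661,4.1544) cross=17.753; C₋=(4.0134,0.4336) cross=-17.753
θ=50°:   branch - wants cross < 0 → take C=(4.0134,0.4336) (cross=-17.753)
θ=50°: ex = (C−B)/|BC| = (0.4808,-0.8768); ey = (0.8768,0.4808)
θ=50°: P = B + -2.70·ex + 2.21·ey = (3.2109,6.4942)
θ=299°: B = A + 4.00·(cos299°, sin299°) = (1.9392, -3.4985)
θ=299°: |BD| = 9.7127
θ=299°: circle(B,3.00) ∩ circle(D,7.00): a=2.7972, h=1.0843
θ=299°:   candidates: C₊=(4.1581,-1.4794) cross=10.531; C₋=(4.9392,-3.5024) cross=-10.531
θ=299°:   branch - wants cross < 0 → take C=(4.9392,-3.5024) (cross=-10.531)
θ=299°: ex = (C−B)/|BC| = (1.0000,-0.0013); ey = (0.0013,1.0000)
θ=299°: P = B + -2.70·ex + 2.21·ey = (-0.7578,-1.2849)
θ=313°: B = A + 4.00·(cos313°, sin313°) = (2.7280, -2.9254)
θ=313°: |BD| = 8.7741
θ=313°: circle(B,3.00) ∩ circle(D,7.00): a=2.1076, h=2.1350
θ=313°:   candidates: C₊=(4.0031,-0.2099) cross=18.732; C₋=(5.4268,-4.2355) cross=-18.732
θ=313°:   branch - wants cross < 0 → take C=(5.4268,-4.2355) (cross=-18.732)
θ=313°: ex = (C−B)/|BC| = (0.8996,-0.4367); ey = (0.4367,0.8996)
θ=313°: P = B + -2.70·ex + 2.21·ey = (1.2642,0.2418)
θ=345°: B = A + 4.00·(cos345°, sin345°) = (3.8637, -1.0353)
θ=345°: |BD| = 7.2110
θ=345°: circle(B,3.00) ∩ circle(D,7.00): a=0.8320, h=2.8823
θ=345°:   candidates: C₊=(4.2732,1.9366) cross=20.785; C₋=(5.1009,-3.7683) cross=-20.785
θ=345°:   branch - wants cross < 0 → take C=(5.1009,-3.7683) (cross=-20.785)
θ=345°: ex = (C−B)/|BC| = (0.4124,-0.9110); ey = (0.9110,0.4124)
θ=345°: P = B + -2.70·ex + 2.21·ey = (4.7636,2.3358)

θ=50°: 3.21 6.49
θ=299°: -0.76 -1.28
θ=313°: 1.26 0.24
θ=345°: 4.76 2.34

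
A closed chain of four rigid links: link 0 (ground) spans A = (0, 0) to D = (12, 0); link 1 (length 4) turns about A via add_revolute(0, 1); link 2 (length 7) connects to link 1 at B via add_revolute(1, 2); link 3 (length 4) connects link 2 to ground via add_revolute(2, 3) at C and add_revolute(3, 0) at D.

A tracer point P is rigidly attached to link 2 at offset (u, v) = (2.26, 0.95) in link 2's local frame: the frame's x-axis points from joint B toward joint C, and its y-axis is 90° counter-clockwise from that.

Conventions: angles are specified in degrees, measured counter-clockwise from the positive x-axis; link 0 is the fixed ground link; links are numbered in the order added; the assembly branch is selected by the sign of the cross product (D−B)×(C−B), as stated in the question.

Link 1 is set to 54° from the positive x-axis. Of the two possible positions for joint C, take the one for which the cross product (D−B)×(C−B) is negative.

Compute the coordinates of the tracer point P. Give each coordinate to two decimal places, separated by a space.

A=(0,0), D=(12.00,0)
B = A + 4.00·(cos54°, sin54°) = (2.3511, 3.2361)
|BD| = 10.1771
circle(B,7.00) ∩ circle(D,4.00): a=6.7098, h=1.9946
  candidates: C₊=(9.3469,2.9935) cross=20.299; C₋=(8.0785,-0.7885) cross=-20.299
  branch - wants cross < 0 → take C=(8.0785,-0.7885) (cross=-20.299)
ex = (C−B)/|BC| = (0.8182,-0.5749); ey = (0.5749,0.8182)
P = B + 2.26·ex + 0.95·ey = (4.7465,2.7140)

4.75 2.71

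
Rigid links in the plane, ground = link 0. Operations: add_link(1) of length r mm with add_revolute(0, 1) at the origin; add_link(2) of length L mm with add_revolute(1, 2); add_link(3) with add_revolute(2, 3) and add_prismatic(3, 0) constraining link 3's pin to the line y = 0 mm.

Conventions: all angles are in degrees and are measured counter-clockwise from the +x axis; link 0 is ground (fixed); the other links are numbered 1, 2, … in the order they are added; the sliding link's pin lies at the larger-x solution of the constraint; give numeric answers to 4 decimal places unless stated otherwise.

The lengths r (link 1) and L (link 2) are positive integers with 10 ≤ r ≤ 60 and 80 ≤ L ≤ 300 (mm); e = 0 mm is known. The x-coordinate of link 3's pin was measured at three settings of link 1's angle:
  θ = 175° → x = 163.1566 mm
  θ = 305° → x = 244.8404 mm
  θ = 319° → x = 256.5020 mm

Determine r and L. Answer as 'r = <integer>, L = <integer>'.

constraint per measurement: (x − r cos θ)² + (r sin θ − e)² = L²
subtracting the θ₁ and θ₂ equations cancels the r² and L² terms:
r = (x₁² − x₂²) / (2[(x₁cos θ₁ + e sin θ₁) − (x₂cos θ₂ + e sin θ₂)]) = 55.0000 → r = 55
L² = (x₁ − r cos θ₁)² + (r sin θ₁ − e)² = 47524.0075 → L = 218.0000 → L = 218
check at θ₃=319°: x = 256.5020 (printed 256.5020) ✓

r = 55, L = 218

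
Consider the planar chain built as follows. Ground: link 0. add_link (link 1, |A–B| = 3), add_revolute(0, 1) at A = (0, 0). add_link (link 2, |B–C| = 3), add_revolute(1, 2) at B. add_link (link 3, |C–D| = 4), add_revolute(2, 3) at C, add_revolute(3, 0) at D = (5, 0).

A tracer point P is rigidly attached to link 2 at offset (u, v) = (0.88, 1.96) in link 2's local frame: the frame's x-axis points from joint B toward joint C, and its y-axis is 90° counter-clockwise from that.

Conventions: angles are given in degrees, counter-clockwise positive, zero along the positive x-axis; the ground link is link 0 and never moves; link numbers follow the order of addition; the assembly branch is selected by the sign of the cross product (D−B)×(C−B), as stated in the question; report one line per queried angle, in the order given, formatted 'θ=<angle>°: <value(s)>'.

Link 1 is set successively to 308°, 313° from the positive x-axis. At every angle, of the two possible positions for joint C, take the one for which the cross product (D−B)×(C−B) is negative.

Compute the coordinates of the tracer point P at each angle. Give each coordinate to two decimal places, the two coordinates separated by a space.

A=(0,0), D=(5.00,0)
θ=308°: B = A + 3.00·(cos308°, sin308°) = (1.8470, -2.3640)
θ=308°: |BD| = 3.9408
θ=308°: circle(B,3.00) ∩ circle(D,4.00): a=1.0823, h=2.7980
θ=308°:   candidates: C₊=(1.0344,0.5238) cross=11.026; C₋=(4.3914,-3.9534) cross=-11.026
θ=308°:   branch - wants cross < 0 → take C=(4.3914,-3.9534) (cross=-11.026)
θ=308°: ex = (C−B)/|BC| = (0.8481,-0.5298); ey = (0.5298,0.8481)
θ=308°: P = B + 0.88·ex + 1.96·ey = (3.6317,-1.1679)
θ=313°: B = A + 3.00·(cos313°, sin313°) = (2.0460, -2.1941)
θ=313°: |BD| = 3.6797
θ=313°: circle(B,3.00) ∩ circle(D,4.00): a=0.8887, h=2.8654
θ=313°:   candidates: C₊=(1.0509,0.6361) cross=10.544; C₋=(4.4679,-3.9645) cross=-10.544
θ=313°:   branch - wants cross < 0 → take C=(4.4679,-3.9645) (cross=-10.544)
θ=313°: ex = (C−B)/|BC| = (0.8073,-0.5901); ey = (0.5901,0.8073)
θ=313°: P = B + 0.88·ex + 1.96·ey = (3.9131,-1.1311)

θ=308°: 3.63 -1.17
θ=313°: 3.91 -1.13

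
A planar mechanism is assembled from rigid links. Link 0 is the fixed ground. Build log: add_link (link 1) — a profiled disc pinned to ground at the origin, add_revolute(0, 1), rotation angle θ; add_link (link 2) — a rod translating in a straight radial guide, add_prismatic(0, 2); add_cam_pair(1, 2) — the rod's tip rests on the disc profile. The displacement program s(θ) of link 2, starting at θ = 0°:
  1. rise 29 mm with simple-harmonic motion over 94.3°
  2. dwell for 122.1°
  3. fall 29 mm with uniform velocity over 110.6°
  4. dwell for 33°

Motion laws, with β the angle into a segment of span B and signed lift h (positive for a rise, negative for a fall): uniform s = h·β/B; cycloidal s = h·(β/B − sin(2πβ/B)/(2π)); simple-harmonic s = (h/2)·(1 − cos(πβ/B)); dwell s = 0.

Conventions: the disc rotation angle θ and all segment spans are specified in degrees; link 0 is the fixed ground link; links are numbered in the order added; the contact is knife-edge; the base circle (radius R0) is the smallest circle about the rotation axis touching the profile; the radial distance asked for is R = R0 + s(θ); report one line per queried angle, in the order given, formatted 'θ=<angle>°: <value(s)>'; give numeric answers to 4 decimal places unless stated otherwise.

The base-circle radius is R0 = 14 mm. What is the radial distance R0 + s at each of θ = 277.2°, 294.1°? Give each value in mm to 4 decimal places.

seg 1 [0°–94.3°] simple-harmonic, h=29: full span → s += 29 → s = 29.0000
seg 2 [94.3°–216.4°] dwell: s stays 29.0000
seg 3 [216.4°–327°] uniform, h=-29: θ=277.2° here. β=60.8, B=110.6. -29·60.8/110.6 = -15.9421 → s = 13.0579
seg 3 [216.4°–327°] uniform, h=-29: θ=294.1° here. β=77.7, B=110.6. -29·77.7/110.6 = -20.3734 → s = 8.6266
θ=277.2°: R = R0 + s = 14 + 13.0579 = 27.0579
θ=294.1°: R = R0 + s = 14 + 8.6266 = 22.6266

θ=277.2°: 27.0579
θ=294.1°: 22.6266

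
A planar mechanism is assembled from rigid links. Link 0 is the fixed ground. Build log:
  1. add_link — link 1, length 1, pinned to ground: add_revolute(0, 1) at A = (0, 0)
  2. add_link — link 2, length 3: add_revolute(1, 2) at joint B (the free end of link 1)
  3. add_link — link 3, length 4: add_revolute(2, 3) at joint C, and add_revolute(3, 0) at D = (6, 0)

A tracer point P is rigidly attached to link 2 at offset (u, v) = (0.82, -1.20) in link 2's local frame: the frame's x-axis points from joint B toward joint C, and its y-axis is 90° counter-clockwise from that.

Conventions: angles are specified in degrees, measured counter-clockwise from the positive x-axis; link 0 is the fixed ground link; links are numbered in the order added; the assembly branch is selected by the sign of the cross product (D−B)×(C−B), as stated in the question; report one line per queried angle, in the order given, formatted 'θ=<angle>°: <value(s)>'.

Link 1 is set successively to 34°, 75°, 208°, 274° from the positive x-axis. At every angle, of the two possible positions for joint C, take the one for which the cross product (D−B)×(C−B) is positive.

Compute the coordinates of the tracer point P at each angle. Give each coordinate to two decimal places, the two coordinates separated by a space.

A=(0,0), D=(6.00,0)
θ=34°: B = A + 1.00·(cos34°, sin34°) = (0.8290, 0.5592)
θ=34°: |BD| = 5.2011
θ=34°: circle(B,3.00) ∩ circle(D,4.00): a=1.9276, h=2.2988
θ=34°:   candidates: C₊=(2.9926,2.6374) cross=11.956; C₋=(2.4983,-1.9335) cross=-11.956
θ=34°:   branch + wants cross > 0 → take C=(2.9926,2.6374) (cross=11.956)
θ=34°: ex = (C−B)/|BC| = (0.7212,0.6927); ey = (-0.6927,0.7212)
θ=34°: P = B + 0.82·ex + -1.20·ey = (2.2517,0.2618)
θ=75°: B = A + 1.00·(cos75°, sin75°) = (0.2588, 0.9659)
θ=75°: |BD| = 5.8219
θ=75°: circle(B,3.00) ∩ circle(D,4.00): a=2.3098, h=1.9144
θ=75°:   candidates: C₊=(2.8542,2.4706) cross=11.146; C₋=(2.2189,-1.3052) cross=-11.146
θ=75°:   branch + wants cross > 0 → take C=(2.8542,2.4706) (cross=11.146)
θ=75°: ex = (C−B)/|BC| = (0.8651,0.5016); ey = (-0.5016,0.8651)
θ=75°: P = B + 0.82·ex + -1.20·ey = (1.5701,0.3391)
θ=208°: B = A + 1.00·(cos208°, sin208°) = (-0.8829, -0.4695)
θ=208°: |BD| = 6.8989
θ=208°: circle(B,3.00) ∩ circle(D,4.00): a=2.9421, h=0.5863
θ=208°:   candidates: C₊=(2.0125,0.3157) cross=4.045; C₋=(2.0923,-0.8542) cross=-4.045
θ=208°:   branch + wants cross > 0 → take C=(2.0125,0.3157) (cross=4.045)
θ=208°: ex = (C−B)/|BC| = (0.9651,0.2617); ey = (-0.2617,0.9651)
θ=208°: P = B + 0.82·ex + -1.20·ey = (0.2225,-1.4130)
θ=274°: B = A + 1.00·(cos274°, sin274°) = (0.0698, -0.9976)
θ=274°: |BD| = 6.0136
θ=274°: circle(B,3.00) ∩ circle(D,4.00): a=2.4248, h=1.7665
θ=274°:   candidates: C₊=(2.1679,1.1467) cross=10.623; C₋=(2.7540,-2.3374) cross=-10.623
θ=274°:   branch + wants cross > 0 → take C=(2.1679,1.1467) (cross=10.623)
θ=274°: ex = (C−B)/|BC| = (0.6994,0.7148); ey = (-0.7148,0.6994)
θ=274°: P = B + 0.82·ex + -1.20·ey = (1.5009,-1.2507)

θ=34°: 2.25 0.26
θ=75°: 1.57 0.34
θ=208°: 0.22 -1.41
θ=274°: 1.50 -1.25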